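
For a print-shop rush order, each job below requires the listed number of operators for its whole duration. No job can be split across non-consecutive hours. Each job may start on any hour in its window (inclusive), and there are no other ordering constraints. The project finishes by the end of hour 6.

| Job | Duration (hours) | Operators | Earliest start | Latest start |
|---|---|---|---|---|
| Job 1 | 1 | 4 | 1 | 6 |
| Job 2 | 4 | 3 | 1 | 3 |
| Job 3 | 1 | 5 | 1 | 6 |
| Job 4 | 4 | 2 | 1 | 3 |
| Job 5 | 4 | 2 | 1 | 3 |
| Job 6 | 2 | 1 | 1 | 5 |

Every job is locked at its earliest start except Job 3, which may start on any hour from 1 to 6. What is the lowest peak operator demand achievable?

12

Job 3@1: h1:17  h2:8  h3:7  h4:7  h5:0  h6:0 → peak 17
Job 3@2: h1:12  h2:13  h3:7  h4:7  h5:0  h6:0 → peak 13
Job 3@3: h1:12  h2:8  h3:12  h4:7  h5:0  h6:0 → peak 12
Job 3@4: h1:12  h2:8  h3:7  h4:12  h5:0  h6:0 → peak 12
Job 3@5: h1:12  h2:8  h3:7  h4:7  h5:5  h6:0 → peak 12
Job 3@6: h1:12  h2:8  h3:7  h4:7  h5:0  h6:5 → peak 12
Best is Job 3@3, peak 12.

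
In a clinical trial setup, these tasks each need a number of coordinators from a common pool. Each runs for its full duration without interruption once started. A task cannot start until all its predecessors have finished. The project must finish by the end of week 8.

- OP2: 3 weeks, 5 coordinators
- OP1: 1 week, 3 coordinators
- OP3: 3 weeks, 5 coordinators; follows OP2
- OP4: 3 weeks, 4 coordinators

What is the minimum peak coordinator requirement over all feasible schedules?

9

Early-start (OP2@1, OP1@1, OP3@4, OP4@1) gives peak 12: w1:12  w2:9  w3:9  w4:5  w5:5  w6:5  w7:0  w8:0.
Shift OP4→2.
Schedule OP2@1, OP1@1, OP3@4, OP4@2: w1:8  w2:9  w3:9  w4:9  w5:5  w6:5  w7:0  w8:0 — peak 9.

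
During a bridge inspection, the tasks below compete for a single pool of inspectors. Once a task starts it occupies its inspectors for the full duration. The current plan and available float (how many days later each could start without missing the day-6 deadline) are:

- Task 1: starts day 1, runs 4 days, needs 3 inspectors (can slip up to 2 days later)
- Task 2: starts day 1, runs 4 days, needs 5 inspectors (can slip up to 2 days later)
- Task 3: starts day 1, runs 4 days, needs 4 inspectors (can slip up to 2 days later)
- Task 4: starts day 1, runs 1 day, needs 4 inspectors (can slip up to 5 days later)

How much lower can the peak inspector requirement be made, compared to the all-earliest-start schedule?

4

Early-start peak: d1:16  d2:12  d3:12  d4:12  d5:0  d6:0 ⇒ 16.
Leveled (Task 1@1, Task 2@1, Task 3@1, Task 4@5): d1:12  d2:12  d3:12  d4:12  d5:4  d6:0 ⇒ 12.
Reduction 16 − 12 = 4.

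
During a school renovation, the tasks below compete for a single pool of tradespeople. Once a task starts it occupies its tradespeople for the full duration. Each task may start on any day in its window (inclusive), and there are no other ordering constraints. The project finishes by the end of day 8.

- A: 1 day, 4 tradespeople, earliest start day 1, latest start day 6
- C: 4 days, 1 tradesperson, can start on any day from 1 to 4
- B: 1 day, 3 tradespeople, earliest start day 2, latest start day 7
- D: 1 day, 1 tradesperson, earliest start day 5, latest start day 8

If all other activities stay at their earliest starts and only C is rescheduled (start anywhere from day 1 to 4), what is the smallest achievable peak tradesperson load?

C@1: d1:5  d2:4  d3:1  d4:1  d5:1  d6:0  d7:0  d8:0 → peak 5
C@2: d1:4  d2:4  d3:1  d4:1  d5:2  d6:0  d7:0  d8:0 → peak 4
C@3: d1:4  d2:3  d3:1  d4:1  d5:2  d6:1  d7:0  d8:0 → peak 4
C@4: d1:4  d2:3  d3:0  d4:1  d5:2  d6:1  d7:1  d8:0 → peak 4
Best is C@2, peak 4.

4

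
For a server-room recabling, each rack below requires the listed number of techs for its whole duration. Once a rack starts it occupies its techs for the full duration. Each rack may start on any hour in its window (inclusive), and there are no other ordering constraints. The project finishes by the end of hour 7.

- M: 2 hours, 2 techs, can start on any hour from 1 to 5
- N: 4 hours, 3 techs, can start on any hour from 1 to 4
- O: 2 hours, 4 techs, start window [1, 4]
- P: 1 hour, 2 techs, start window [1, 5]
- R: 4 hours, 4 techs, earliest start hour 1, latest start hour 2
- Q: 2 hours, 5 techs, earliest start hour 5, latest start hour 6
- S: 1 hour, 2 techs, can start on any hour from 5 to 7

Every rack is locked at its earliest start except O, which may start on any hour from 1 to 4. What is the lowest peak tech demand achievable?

11

O@1: h1:15  h2:13  h3:7  h4:7  h5:7  h6:5  h7:0 → peak 15
O@2: h1:11  h2:13  h3:11  h4:7  h5:7  h6:5  h7:0 → peak 13
O@3: h1:11  h2:9  h3:11  h4:11  h5:7  h6:5  h7:0 → peak 11
O@4: h1:11  h2:9  h3:7  h4:11  h5:11  h6:5  h7:0 → peak 11
Best is O@3, peak 11.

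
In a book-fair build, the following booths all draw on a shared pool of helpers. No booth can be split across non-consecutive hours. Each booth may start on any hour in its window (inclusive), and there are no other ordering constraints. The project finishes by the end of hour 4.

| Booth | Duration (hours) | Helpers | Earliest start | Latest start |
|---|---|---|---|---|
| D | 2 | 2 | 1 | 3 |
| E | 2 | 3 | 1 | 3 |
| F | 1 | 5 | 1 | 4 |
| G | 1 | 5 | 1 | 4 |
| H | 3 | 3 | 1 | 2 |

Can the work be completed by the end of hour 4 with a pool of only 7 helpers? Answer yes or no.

Total helper-hours = 29; over 4 hours the average is 29/4 > 7, so some hour must exceed 7.

no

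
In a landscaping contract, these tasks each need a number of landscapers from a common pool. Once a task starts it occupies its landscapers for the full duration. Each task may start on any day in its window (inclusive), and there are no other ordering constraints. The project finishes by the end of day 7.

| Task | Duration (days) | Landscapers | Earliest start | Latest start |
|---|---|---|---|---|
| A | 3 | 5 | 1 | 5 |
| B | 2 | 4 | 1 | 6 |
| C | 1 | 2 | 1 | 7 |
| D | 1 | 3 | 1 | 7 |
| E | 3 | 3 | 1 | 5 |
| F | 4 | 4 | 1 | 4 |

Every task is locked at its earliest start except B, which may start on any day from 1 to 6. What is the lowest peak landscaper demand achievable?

17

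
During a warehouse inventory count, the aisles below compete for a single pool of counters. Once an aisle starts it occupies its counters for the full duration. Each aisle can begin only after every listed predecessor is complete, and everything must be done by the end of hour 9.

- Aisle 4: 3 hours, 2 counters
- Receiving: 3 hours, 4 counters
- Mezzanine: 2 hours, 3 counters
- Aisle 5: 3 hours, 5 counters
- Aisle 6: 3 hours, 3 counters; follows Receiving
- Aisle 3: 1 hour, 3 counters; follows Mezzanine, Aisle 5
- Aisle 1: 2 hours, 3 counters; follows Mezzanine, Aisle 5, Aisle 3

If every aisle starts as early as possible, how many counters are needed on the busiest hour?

14

Early-start schedule: Aisle 4@1, Receiving@1, Mezzanine@1, Aisle 5@1, Aisle 6@4, Aisle 3@4, Aisle 1@5.
Load per hour: hour 1: 14, hour 2: 14, hour 3: 11, hour 4: 6, hour 5: 6, hour 6: 6, hour 7: 0, hour 8: 0, hour 9: 0.
Peak is 14.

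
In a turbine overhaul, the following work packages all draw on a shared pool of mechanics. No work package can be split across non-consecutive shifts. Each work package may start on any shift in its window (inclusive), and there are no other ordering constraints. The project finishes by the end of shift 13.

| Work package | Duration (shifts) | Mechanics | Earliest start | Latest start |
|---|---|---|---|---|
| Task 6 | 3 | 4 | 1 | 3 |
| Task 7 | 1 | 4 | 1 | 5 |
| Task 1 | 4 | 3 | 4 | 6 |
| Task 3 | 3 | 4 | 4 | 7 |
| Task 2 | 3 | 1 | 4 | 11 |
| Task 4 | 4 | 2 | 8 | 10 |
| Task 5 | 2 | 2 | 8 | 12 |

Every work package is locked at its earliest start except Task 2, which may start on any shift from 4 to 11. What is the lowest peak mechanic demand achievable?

Task 2@4: s1:8  s2:4  s3:4  s4:8  s5:8  s6:8  s7:3  s8:4  s9:4  s10:2  s11:2  s12:0  s13:0 → peak 8
Task 2@5: s1:8  s2:4  s3:4  s4:7  s5:8  s6:8  s7:4  s8:4  s9:4  s10:2  s11:2  s12:0  s13:0 → peak 8
Task 2@6: s1:8  s2:4  s3:4  s4:7  s5:7  s6:8  s7:4  s8:5  s9:4  s10:2  s11:2  s12:0  s13:0 → peak 8
Task 2@7: s1:8  s2:4  s3:4  s4:7  s5:7  s6:7  s7:4  s8:5  s9:5  s10:2  s11:2  s12:0  s13:0 → peak 8
Task 2@8: s1:8  s2:4  s3:4  s4:7  s5:7  s6:7  s7:3  s8:5  s9:5  s10:3  s11:2  s12:0  s13:0 → peak 8
Task 2@9: s1:8  s2:4  s3:4  s4:7  s5:7  s6:7  s7:3  s8:4  s9:5  s10:3  s11:3  s12:0  s13:0 → peak 8
Task 2@10: s1:8  s2:4  s3:4  s4:7  s5:7  s6:7  s7:3  s8:4  s9:4  s10:3  s11:3  s12:1  s13:0 → peak 8
Task 2@11: s1:8  s2:4  s3:4  s4:7  s5:7  s6:7  s7:3  s8:4  s9:4  s10:2  s11:3  s12:1  s13:1 → peak 8
Best is Task 2@4, peak 8.

8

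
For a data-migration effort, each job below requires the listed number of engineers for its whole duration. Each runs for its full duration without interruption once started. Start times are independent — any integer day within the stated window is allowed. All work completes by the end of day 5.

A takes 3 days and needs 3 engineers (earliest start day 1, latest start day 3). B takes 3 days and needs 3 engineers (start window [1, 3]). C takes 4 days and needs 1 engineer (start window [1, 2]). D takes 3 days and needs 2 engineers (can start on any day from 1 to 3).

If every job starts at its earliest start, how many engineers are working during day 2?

9

At early start, day 2 has: A, B, C, D.
Demand: 3 + 3 + 1 + 2 = 9.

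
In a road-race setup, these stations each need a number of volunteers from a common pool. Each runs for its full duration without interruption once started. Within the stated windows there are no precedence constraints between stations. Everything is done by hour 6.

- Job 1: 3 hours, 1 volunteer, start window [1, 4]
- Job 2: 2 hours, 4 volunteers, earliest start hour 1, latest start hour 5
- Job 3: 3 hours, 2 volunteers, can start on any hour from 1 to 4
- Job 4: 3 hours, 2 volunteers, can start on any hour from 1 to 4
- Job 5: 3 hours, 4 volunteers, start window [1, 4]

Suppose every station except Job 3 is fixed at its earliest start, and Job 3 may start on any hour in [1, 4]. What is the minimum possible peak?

Job 3@1: h1:13  h2:13  h3:9  h4:0  h5:0  h6:0 → peak 13
Job 3@2: h1:11  h2:13  h3:9  h4:2  h5:0  h6:0 → peak 13
Job 3@3: h1:11  h2:11  h3:9  h4:2  h5:2  h6:0 → peak 11
Job 3@4: h1:11  h2:11  h3:7  h4:2  h5:2  h6:2 → peak 11
Best is Job 3@3, peak 11.

11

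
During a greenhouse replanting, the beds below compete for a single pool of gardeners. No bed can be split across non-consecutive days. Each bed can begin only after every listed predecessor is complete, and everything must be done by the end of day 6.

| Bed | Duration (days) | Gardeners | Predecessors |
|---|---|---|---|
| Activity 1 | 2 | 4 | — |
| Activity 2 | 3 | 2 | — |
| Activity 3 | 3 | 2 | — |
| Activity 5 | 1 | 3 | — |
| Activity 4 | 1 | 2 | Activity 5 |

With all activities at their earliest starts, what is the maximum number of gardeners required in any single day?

Early-start schedule: Activity 1@1, Activity 2@1, Activity 3@1, Activity 5@1, Activity 4@2.
Load per day: day 1: 11, day 2: 10, day 3: 4, day 4: 0, day 5: 0, day 6: 0.
Peak is 11.

11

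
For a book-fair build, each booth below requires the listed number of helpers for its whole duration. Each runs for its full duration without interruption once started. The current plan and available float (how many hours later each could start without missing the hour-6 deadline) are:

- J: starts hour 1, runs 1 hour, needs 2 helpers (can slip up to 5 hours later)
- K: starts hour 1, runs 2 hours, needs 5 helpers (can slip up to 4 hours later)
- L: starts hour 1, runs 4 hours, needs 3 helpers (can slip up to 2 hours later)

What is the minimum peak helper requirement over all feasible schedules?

5

Early-start (J@1, K@1, L@1) gives peak 10: h1:10  h2:8  h3:3  h4:3  h5:0  h6:0.
Shift K→5.
Schedule J@1, K@5, L@1: h1:5  h2:3  h3:3  h4:3  h5:5  h6:5 — peak 5.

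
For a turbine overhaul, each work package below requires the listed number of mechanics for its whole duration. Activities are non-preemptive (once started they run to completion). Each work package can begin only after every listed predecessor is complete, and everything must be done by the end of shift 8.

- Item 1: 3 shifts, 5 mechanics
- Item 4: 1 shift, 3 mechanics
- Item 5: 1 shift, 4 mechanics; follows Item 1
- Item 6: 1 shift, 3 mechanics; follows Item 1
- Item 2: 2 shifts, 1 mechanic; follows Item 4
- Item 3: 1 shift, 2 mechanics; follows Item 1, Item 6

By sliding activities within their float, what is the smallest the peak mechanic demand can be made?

5

Early-start (Item 1@1, Item 4@1, Item 5@4, Item 6@4, Item 2@2, Item 3@5) gives peak 8: s1:8  s2:6  s3:6  s4:7  s5:2  s6:0  s7:0  s8:0.
Shift Item 4→4, Item 5→5, Item 6→6, Item 2→5, Item 3→7.
Schedule Item 1@1, Item 4@4, Item 5@5, Item 6@6, Item 2@5, Item 3@7: s1:5  s2:5  s3:5  s4:3  s5:5  s6:4  s7:2  s8:0 — peak 5.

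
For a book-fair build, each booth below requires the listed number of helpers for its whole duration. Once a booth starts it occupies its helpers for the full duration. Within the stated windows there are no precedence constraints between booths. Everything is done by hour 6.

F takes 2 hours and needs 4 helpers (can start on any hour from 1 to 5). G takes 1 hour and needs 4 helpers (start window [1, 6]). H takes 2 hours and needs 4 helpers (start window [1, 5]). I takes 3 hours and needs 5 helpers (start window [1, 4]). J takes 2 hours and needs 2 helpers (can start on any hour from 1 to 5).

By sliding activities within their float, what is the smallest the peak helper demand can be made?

8

Early-start (F@1, G@1, H@1, I@1, J@1) gives peak 19: h1:19  h2:15  h3:5  h4:0  h5:0  h6:0.
Shift H→2, I→4, J→3.
Schedule F@1, G@1, H@2, I@4, J@3: h1:8  h2:8  h3:6  h4:7  h5:5  h6:5 — peak 8.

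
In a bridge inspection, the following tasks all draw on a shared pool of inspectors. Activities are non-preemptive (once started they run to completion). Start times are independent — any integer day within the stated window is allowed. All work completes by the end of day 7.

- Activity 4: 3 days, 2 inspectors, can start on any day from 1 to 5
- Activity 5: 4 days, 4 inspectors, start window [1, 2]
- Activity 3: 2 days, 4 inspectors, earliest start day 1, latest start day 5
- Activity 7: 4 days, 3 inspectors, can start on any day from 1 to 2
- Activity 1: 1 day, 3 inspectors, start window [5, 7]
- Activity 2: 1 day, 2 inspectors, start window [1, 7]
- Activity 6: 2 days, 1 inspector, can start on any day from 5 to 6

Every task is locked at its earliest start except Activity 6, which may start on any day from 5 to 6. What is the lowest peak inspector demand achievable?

Activity 6@5: d1:15  d2:13  d3:9  d4:7  d5:4  d6:1  d7:0 → peak 15
Activity 6@6: d1:15  d2:13  d3:9  d4:7  d5:3  d6:1  d7:1 → peak 15
Best is Activity 6@5, peak 15.

15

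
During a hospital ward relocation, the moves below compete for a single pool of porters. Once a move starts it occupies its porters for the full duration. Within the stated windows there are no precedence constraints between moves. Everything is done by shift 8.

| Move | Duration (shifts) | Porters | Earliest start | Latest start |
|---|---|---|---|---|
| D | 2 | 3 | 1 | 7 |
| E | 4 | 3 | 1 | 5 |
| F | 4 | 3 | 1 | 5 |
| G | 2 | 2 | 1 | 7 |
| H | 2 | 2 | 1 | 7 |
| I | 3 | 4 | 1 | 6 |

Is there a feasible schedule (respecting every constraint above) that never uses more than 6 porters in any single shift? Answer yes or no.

no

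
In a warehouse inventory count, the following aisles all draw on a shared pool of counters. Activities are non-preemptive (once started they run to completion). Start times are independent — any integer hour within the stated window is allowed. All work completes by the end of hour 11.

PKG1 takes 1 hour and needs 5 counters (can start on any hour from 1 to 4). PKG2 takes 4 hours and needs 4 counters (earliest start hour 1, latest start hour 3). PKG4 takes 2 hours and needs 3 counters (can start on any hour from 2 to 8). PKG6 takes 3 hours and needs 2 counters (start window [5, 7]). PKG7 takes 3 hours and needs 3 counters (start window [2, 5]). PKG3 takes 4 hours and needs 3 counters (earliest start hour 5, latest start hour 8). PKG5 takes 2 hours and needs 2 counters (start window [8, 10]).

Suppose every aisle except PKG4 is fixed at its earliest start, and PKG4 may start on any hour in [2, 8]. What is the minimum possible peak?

PKG4@2: h1:9  h2:10  h3:10  h4:7  h5:5  h6:5  h7:5  h8:5  h9:2  h10:0  h11:0 → peak 10
PKG4@3: h1:9  h2:7  h3:10  h4:10  h5:5  h6:5  h7:5  h8:5  h9:2  h10:0  h11:0 → peak 10
PKG4@4: h1:9  h2:7  h3:7  h4:10  h5:8  h6:5  h7:5  h8:5  h9:2  h10:0  h11:0 → peak 10
PKG4@5: h1:9  h2:7  h3:7  h4:7  h5:8  h6:8  h7:5  h8:5  h9:2  h10:0  h11:0 → peak 9
PKG4@6: h1:9  h2:7  h3:7  h4:7  h5:5  h6:8  h7:8  h8:5  h9:2  h10:0  h11:0 → peak 9
PKG4@7: h1:9  h2:7  h3:7  h4:7  h5:5  h6:5  h7:8  h8:8  h9:2  h10:0  h11:0 → peak 9
PKG4@8: h1:9  h2:7  h3:7  h4:7  h5:5  h6:5  h7:5  h8:8  h9:5  h10:0  h11:0 → peak 9
Best is PKG4@5, peak 9.

9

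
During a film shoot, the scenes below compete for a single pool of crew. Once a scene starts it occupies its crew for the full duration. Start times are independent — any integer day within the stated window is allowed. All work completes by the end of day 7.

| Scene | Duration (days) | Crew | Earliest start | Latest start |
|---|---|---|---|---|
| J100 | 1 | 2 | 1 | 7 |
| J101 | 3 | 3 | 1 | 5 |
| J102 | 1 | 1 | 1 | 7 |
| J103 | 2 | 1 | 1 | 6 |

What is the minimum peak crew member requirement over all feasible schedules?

Early-start (J100@1, J101@1, J102@1, J103@1) gives peak 7: d1:7  d2:4  d3:3  d4:0  d5:0  d6:0  d7:0.
Shift J101→2, J103→5.
Schedule J100@1, J101@2, J102@1, J103@5: d1:3  d2:3  d3:3  d4:3  d5:1  d6:1  d7:0 — peak 3.

3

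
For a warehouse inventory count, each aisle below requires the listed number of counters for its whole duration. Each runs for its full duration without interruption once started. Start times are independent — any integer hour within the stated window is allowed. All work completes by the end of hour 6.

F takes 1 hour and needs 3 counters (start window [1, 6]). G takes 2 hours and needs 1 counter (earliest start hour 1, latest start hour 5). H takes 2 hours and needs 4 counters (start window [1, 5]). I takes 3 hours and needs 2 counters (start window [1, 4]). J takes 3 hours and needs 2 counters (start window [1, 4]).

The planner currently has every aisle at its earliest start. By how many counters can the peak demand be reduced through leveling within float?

7

Early-start peak: h1:12  h2:9  h3:4  h4:0  h5:0  h6:0 ⇒ 12.
Leveled (F@1, G@1, H@2, I@4, J@4): h1:4  h2:5  h3:4  h4:4  h5:4  h6:4 ⇒ 5.
Reduction 12 − 5 = 7.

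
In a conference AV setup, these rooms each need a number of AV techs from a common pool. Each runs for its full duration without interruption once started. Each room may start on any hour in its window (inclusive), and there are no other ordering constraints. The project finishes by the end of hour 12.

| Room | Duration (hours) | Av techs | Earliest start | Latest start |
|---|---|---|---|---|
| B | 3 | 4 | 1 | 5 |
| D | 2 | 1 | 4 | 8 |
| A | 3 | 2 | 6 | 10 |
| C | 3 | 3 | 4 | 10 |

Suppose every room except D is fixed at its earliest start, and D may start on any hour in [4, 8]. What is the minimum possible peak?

D@4: h1:4  h2:4  h3:4  h4:4  h5:4  h6:5  h7:2  h8:2  h9:0  h10:0  h11:0  h12:0 → peak 5
D@5: h1:4  h2:4  h3:4  h4:3  h5:4  h6:6  h7:2  h8:2  h9:0  h10:0  h11:0  h12:0 → peak 6
D@6: h1:4  h2:4  h3:4  h4:3  h5:3  h6:6  h7:3  h8:2  h9:0  h10:0  h11:0  h12:0 → peak 6
D@7: h1:4  h2:4  h3:4  h4:3  h5:3  h6:5  h7:3  h8:3  h9:0  h10:0  h11:0  h12:0 → peak 5
D@8: h1:4  h2:4  h3:4  h4:3  h5:3  h6:5  h7:2  h8:3  h9:1  h10:0  h11:0  h12:0 → peak 5
Best is D@4, peak 5.

5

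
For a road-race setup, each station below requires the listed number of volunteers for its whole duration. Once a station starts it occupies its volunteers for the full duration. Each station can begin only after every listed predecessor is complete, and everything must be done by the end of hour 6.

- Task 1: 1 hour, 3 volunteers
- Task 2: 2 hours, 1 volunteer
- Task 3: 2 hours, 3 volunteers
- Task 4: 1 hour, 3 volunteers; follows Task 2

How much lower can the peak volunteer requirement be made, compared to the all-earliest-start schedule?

4

Early-start peak: h1:7  h2:4  h3:3  h4:0  h5:0  h6:0 ⇒ 7.
Leveled (Task 1@1, Task 2@2, Task 3@4, Task 4@6): h1:3  h2:1  h3:1  h4:3  h5:3  h6:3 ⇒ 3.
Reduction 7 − 3 = 4.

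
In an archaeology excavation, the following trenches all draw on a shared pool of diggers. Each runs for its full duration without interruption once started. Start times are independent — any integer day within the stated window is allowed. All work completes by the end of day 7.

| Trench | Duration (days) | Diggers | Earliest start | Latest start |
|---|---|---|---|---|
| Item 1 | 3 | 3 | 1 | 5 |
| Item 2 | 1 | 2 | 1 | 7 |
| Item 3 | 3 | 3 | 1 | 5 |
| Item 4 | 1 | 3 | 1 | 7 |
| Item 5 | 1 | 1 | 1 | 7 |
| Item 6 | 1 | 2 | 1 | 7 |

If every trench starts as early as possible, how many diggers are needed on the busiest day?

14

Early-start schedule: Item 1@1, Item 2@1, Item 3@1, Item 4@1, Item 5@1, Item 6@1.
Load per day: day 1: 14, day 2: 6, day 3: 6, day 4: 0, day 5: 0, day 6: 0, day 7: 0.
Peak is 14.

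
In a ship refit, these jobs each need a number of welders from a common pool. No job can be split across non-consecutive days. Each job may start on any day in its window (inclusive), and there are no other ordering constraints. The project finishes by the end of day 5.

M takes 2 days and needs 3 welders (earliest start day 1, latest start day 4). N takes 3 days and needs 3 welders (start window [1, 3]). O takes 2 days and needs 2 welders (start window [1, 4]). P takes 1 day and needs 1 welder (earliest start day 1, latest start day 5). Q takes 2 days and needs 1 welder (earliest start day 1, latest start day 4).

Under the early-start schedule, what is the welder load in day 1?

10

At early start, day 1 has: M, N, O, P, Q.
Demand: 3 + 3 + 2 + 1 + 1 = 10.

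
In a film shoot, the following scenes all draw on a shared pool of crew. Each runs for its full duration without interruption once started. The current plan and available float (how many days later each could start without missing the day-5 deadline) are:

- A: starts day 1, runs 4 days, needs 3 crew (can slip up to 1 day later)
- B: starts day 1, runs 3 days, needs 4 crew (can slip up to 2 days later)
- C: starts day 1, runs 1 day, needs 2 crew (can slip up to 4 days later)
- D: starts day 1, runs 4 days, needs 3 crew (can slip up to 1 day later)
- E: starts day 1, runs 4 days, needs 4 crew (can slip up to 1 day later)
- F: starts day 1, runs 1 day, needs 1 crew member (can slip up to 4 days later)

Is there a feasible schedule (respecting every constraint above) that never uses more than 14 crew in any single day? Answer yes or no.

Schedule A@1, B@1, C@1, D@1, E@2, F@1: d1:13  d2:14  d3:14  d4:10  d5:4 — peak 14 ≤ 14.

yes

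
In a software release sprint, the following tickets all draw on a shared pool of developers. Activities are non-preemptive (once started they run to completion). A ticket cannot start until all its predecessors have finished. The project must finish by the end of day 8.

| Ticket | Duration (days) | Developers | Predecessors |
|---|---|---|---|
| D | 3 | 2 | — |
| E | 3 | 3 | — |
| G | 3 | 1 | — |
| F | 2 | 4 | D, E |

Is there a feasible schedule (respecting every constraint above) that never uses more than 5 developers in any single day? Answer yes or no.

yes

Schedule D@1, E@4, G@1, F@7: d1:3  d2:3  d3:3  d4:3  d5:3  d6:3  d7:4  d8:4 — peak 4 ≤ 5.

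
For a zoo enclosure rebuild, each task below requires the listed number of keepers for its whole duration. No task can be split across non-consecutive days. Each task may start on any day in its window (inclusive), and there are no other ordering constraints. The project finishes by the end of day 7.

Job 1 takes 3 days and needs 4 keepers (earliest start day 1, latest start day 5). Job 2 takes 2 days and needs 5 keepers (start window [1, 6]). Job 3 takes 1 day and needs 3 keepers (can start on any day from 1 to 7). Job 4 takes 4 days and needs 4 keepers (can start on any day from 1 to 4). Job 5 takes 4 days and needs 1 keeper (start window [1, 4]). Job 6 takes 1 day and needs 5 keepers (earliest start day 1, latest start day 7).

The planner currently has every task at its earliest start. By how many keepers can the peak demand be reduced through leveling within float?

14

Early-start peak: d1:22  d2:14  d3:9  d4:5  d5:0  d6:0  d7:0 ⇒ 22.
Leveled (Job 1@1, Job 2@5, Job 3@4, Job 4@1, Job 5@4, Job 6@7): d1:8  d2:8  d3:8  d4:8  d5:6  d6:6  d7:6 ⇒ 8.
Reduction 22 − 8 = 14.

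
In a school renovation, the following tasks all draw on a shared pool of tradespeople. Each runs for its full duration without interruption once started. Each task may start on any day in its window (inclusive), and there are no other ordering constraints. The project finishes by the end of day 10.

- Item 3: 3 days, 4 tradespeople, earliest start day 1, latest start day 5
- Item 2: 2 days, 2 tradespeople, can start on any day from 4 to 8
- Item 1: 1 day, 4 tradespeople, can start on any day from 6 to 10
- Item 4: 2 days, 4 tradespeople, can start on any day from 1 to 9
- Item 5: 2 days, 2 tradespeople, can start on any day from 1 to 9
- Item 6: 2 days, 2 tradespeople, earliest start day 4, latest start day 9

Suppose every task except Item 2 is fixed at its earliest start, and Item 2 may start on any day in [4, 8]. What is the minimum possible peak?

10

Item 2@4: d1:10  d2:10  d3:4  d4:4  d5:4  d6:4  d7:0  d8:0  d9:0  d10:0 → peak 10
Item 2@5: d1:10  d2:10  d3:4  d4:2  d5:4  d6:6  d7:0  d8:0  d9:0  d10:0 → peak 10
Item 2@6: d1:10  d2:10  d3:4  d4:2  d5:2  d6:6  d7:2  d8:0  d9:0  d10:0 → peak 10
Item 2@7: d1:10  d2:10  d3:4  d4:2  d5:2  d6:4  d7:2  d8:2  d9:0  d10:0 → peak 10
Item 2@8: d1:10  d2:10  d3:4  d4:2  d5:2  d6:4  d7:0  d8:2  d9:2  d10:0 → peak 10
Best is Item 2@4, peak 10.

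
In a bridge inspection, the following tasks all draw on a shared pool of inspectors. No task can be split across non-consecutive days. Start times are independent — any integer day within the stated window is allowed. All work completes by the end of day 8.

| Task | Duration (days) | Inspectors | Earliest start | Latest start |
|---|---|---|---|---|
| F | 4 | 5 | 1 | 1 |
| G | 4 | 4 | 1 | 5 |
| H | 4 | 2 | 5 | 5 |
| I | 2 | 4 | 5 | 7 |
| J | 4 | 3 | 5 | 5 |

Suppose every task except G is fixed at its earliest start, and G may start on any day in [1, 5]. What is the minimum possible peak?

9

G@1: d1:9  d2:9  d3:9  d4:9  d5:9  d6:9  d7:5  d8:5 → peak 9
G@2: d1:5  d2:9  d3:9  d4:9  d5:13  d6:9  d7:5  d8:5 → peak 13
G@3: d1:5  d2:5  d3:9  d4:9  d5:13  d6:13  d7:5  d8:5 → peak 13
G@4: d1:5  d2:5  d3:5  d4:9  d5:13  d6:13  d7:9  d8:5 → peak 13
G@5: d1:5  d2:5  d3:5  d4:5  d5:13  d6:13  d7:9  d8:9 → peak 13
Best is G@1, peak 9.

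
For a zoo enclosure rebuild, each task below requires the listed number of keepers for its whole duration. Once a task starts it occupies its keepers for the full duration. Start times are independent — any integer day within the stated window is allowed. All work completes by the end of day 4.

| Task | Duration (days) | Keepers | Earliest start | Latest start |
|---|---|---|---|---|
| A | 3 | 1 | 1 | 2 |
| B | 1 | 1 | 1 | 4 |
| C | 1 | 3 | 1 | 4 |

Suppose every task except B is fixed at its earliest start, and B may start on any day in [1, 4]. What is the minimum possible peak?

B@1: d1:5  d2:1  d3:1  d4:0 → peak 5
B@2: d1:4  d2:2  d3:1  d4:0 → peak 4
B@3: d1:4  d2:1  d3:2  d4:0 → peak 4
B@4: d1:4  d2:1  d3:1  d4:1 → peak 4
Best is B@2, peak 4.

4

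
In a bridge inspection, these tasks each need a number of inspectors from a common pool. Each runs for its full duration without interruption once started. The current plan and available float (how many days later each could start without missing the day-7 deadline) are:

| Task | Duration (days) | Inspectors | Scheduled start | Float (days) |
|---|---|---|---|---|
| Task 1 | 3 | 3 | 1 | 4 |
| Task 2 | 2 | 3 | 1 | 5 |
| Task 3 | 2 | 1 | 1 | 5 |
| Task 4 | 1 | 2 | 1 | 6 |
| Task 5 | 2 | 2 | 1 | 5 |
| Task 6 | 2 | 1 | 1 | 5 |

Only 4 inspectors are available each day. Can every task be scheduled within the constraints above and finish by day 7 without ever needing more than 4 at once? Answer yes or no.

yes

Schedule Task 1@1, Task 2@4, Task 3@1, Task 4@6, Task 5@6, Task 6@3: d1:4  d2:4  d3:4  d4:4  d5:3  d6:4  d7:2 — peak 4 ≤ 4.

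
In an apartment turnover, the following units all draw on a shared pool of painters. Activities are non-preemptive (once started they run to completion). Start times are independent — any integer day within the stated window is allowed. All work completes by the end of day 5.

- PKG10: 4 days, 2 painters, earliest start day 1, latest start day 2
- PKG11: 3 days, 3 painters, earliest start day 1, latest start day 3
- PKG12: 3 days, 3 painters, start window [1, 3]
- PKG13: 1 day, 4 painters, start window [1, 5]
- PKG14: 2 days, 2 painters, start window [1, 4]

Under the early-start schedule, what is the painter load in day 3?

At early start, day 3 has: PKG10, PKG11, PKG12.
Demand: 2 + 3 + 3 = 8.

8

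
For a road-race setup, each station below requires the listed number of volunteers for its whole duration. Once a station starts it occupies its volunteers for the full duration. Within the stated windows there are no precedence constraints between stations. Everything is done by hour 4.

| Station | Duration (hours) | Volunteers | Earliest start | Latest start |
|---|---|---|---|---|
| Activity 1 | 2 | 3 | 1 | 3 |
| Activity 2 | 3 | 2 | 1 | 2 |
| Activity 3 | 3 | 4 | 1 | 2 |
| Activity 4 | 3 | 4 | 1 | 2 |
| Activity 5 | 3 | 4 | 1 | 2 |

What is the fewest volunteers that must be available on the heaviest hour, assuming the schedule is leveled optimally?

17

Schedule Activity 1@1, Activity 2@1, Activity 3@1, Activity 4@1, Activity 5@1: h1:17  h2:17  h3:14  h4:0 — peak 17.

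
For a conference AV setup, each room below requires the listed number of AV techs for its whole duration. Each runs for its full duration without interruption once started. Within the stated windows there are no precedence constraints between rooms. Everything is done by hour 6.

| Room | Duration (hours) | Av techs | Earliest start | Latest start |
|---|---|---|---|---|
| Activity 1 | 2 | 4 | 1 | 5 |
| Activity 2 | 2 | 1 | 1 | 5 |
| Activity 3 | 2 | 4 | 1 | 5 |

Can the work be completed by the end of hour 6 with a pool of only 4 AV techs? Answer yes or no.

yes

Schedule Activity 1@1, Activity 2@3, Activity 3@5: h1:4  h2:4  h3:1  h4:1  h5:4  h6:4 — peak 4 ≤ 4.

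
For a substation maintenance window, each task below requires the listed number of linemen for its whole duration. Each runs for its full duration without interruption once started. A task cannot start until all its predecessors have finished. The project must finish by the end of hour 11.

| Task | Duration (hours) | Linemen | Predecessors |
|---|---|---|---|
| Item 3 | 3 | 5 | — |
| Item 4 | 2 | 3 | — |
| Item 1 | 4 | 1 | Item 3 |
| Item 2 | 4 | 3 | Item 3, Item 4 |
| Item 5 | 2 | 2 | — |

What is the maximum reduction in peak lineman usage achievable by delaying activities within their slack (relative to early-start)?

Early-start peak: h1:10  h2:10  h3:5  h4:4  h5:4  h6:4  h7:4  h8:0  h9:0  h10:0  h11:0 ⇒ 10.
Leveled (Item 3@1, Item 4@4, Item 1@4, Item 2@6, Item 5@8): h1:5  h2:5  h3:5  h4:4  h5:4  h6:4  h7:4  h8:5  h9:5  h10:0  h11:0 ⇒ 5.
Reduction 10 − 5 = 5.

5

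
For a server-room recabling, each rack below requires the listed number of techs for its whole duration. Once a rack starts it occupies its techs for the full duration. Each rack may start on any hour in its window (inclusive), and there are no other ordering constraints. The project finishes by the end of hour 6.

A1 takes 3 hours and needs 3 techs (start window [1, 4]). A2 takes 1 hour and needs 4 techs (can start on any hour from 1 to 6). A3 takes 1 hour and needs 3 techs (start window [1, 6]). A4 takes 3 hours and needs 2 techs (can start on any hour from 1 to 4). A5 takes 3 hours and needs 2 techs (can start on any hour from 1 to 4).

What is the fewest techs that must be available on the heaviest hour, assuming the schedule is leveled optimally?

Early-start (A1@1, A2@1, A3@1, A4@1, A5@1) gives peak 14: h1:14  h2:7  h3:7  h4:0  h5:0  h6:0.
Shift A2→4, A3→5, A5→4.
Schedule A1@1, A2@4, A3@5, A4@1, A5@4: h1:5  h2:5  h3:5  h4:6  h5:5  h6:2 — peak 6.

6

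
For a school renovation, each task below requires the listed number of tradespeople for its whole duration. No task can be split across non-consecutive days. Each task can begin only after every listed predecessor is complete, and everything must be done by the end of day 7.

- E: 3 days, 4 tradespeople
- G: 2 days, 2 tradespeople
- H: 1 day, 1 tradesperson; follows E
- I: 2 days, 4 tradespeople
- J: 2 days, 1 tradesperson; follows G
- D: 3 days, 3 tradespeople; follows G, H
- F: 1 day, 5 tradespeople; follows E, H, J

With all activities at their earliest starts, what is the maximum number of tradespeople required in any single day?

Early-start schedule: E@1, G@1, H@4, I@1, J@3, D@5, F@5.
Load per day: day 1: 10, day 2: 10, day 3: 5, day 4: 2, day 5: 8, day 6: 3, day 7: 3.
Peak is 10.

10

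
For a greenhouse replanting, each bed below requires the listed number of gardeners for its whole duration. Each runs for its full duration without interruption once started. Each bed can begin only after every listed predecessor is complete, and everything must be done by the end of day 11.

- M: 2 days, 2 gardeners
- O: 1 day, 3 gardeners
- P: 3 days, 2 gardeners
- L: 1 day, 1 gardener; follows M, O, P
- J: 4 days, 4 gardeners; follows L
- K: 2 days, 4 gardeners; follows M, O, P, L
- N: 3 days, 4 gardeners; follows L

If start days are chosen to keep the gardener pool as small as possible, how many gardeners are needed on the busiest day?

8

Early-start (M@1, O@1, P@1, L@4, J@5, K@5, N@5) gives peak 12: d1:7  d2:4  d3:2  d4:1  d5:12  d6:12  d7:8  d8:4  d9:0  d10:0  d11:0.
Shift N→7.
Schedule M@1, O@1, P@1, L@4, J@5, K@5, N@7: d1:7  d2:4  d3:2  d4:1  d5:8  d6:8  d7:8  d8:8  d9:4  d10:0  d11:0 — peak 8.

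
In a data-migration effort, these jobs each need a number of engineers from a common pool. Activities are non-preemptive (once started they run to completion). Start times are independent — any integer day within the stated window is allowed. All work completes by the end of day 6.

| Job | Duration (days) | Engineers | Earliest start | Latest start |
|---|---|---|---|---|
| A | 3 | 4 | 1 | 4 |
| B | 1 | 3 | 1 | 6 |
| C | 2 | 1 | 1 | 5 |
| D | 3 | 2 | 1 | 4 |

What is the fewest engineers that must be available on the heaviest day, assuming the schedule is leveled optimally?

Early-start (A@1, B@1, C@1, D@1) gives peak 10: d1:10  d2:7  d3:6  d4:0  d5:0  d6:0.
Shift B→4, D→4.
Schedule A@1, B@4, C@1, D@4: d1:5  d2:5  d3:4  d4:5  d5:2  d6:2 — peak 5.

5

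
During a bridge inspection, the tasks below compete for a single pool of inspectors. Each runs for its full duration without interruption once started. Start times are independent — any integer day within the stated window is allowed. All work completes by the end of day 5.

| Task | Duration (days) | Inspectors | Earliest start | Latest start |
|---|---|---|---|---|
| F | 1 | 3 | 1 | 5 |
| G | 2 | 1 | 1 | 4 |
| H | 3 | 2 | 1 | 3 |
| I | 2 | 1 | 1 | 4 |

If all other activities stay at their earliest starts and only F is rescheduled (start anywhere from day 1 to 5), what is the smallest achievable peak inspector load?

F@1: d1:7  d2:4  d3:2  d4:0  d5:0 → peak 7
F@2: d1:4  d2:7  d3:2  d4:0  d5:0 → peak 7
F@3: d1:4  d2:4  d3:5  d4:0  d5:0 → peak 5
F@4: d1:4  d2:4  d3:2  d4:3  d5:0 → peak 4
F@5: d1:4  d2:4  d3:2  d4:0  d5:3 → peak 4
Best is F@4, peak 4.

4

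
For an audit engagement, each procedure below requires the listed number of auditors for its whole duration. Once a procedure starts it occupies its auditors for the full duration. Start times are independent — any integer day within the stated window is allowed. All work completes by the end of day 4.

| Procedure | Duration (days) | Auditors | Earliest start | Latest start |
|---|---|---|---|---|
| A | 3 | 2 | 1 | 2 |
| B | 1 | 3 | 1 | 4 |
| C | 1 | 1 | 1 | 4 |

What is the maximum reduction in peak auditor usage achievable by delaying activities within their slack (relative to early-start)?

3

Early-start peak: d1:6  d2:2  d3:2  d4:0 ⇒ 6.
Leveled (A@1, B@4, C@1): d1:3  d2:2  d3:2  d4:3 ⇒ 3.
Reduction 6 − 3 = 3.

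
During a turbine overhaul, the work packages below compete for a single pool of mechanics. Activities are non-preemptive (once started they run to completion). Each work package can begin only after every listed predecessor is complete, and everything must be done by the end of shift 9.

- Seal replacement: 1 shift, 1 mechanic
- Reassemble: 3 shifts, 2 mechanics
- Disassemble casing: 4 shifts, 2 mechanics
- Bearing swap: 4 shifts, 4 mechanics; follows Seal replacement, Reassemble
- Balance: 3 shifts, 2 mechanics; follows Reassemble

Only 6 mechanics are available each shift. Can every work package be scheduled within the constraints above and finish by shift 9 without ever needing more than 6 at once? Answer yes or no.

Schedule Seal replacement@1, Reassemble@1, Disassemble casing@1, Bearing swap@4, Balance@5: s1:5  s2:4  s3:4  s4:6  s5:6  s6:6  s7:6  s8:0  s9:0 — peak 6 ≤ 6.

yes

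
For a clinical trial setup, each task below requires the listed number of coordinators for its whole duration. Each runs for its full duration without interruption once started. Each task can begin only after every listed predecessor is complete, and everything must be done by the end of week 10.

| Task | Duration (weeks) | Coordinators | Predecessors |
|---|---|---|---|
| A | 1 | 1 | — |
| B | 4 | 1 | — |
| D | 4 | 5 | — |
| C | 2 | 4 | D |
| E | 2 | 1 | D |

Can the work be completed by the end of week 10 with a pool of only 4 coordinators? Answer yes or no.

no

The minimum achievable peak is 5; 4 < 5, so no feasible schedule stays within the cap.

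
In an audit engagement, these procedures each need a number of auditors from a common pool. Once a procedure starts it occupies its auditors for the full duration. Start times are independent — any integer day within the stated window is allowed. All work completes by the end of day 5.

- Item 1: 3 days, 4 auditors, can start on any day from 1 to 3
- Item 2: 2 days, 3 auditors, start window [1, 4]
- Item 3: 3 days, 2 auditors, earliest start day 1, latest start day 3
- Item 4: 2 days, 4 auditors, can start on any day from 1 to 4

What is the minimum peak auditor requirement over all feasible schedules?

7

Early-start (Item 1@1, Item 2@1, Item 3@1, Item 4@1) gives peak 13: d1:13  d2:13  d3:6  d4:0  d5:0.
Shift Item 3→3, Item 4→4.
Schedule Item 1@1, Item 2@1, Item 3@3, Item 4@4: d1:7  d2:7  d3:6  d4:6  d5:6 — peak 7.
Total auditor-days = 32 over 5 days ⇒ peak ≥ ⌈32/5⌉ = 7, so 7 is optimal.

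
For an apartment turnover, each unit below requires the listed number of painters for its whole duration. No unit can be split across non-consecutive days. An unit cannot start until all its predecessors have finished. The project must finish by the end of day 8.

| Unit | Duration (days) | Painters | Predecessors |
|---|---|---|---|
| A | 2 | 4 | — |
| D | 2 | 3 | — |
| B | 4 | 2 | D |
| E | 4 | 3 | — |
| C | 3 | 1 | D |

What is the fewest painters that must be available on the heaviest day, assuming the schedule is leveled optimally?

6

Early-start (A@1, D@1, B@3, E@1, C@3) gives peak 10: d1:10  d2:10  d3:6  d4:6  d5:3  d6:2  d7:0  d8:0.
Shift D→3, B→5, E→3, C→5.
Schedule A@1, D@3, B@5, E@3, C@5: d1:4  d2:4  d3:6  d4:6  d5:6  d6:6  d7:3  d8:2 — peak 6.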